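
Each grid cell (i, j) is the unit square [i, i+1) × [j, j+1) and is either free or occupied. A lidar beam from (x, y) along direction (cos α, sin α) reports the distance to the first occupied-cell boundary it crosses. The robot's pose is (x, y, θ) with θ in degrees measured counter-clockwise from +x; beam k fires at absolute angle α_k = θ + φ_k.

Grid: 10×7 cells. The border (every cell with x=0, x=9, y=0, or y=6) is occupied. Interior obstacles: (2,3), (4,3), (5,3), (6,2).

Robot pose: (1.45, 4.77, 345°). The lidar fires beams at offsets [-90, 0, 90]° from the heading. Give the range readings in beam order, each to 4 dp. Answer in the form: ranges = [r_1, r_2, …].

beam 1: φ=-90°, α=255°
  cosα=-0.2588 sinα=-0.9659 | (1,4) | tMaxX 1.7387 tMaxY 0.7972 | tΔX 3.8637 tΔY 1.0353
    t=0.7972 [y] (1,3)
    t=1.7387 [x] (0,3) — stop
  → r_1 = 1.7387
beam 2: φ=0°, α=345°
  cosα=0.9659 sinα=-0.2588 | (1,4) | tMaxX 0.5694 tMaxY 2.9751 | tΔX 1.0353 tΔY 3.8637
    t=0.5694 [x] (2,4)
    t=1.6047 [x] (3,4)
    t=2.6400 [x] (4,4)
    t=2.9751 [y] (4,3) — stop
  → r_2 = 2.9751
beam 3: φ=90°, α=75°
  cosα=0.2588 sinα=0.9659 | (1,4) | tMaxX 2.1250 tMaxY 0.2381 | tΔX 3.8637 tΔY 1.0353
    t=0.2381 [y] (1,5)
    t=1.2734 [y] (1,6) — stop
  → r_3 = 1.2734

ranges = [1.7387, 2.9751, 1.2734]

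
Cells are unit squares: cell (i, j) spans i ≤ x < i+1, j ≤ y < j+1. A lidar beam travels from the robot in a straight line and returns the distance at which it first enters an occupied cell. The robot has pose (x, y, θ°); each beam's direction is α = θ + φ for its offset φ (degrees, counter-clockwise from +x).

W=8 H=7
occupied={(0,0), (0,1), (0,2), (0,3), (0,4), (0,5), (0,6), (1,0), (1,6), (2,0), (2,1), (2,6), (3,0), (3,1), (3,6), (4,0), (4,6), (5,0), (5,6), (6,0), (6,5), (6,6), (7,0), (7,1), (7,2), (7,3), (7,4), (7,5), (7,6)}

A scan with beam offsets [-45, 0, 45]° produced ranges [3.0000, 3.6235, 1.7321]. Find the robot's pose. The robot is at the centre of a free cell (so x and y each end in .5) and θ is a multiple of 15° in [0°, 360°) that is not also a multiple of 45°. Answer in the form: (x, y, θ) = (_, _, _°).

(x, y, θ) = (5.5, 4.5, 285°)

Enumerate (i+0.5, j+0.5, θ) over the 27 free cells and 16 admissible headings. For each, cast all 3 beams and compare to the given ranges.
  (2.5, 5.5, 15°): beam 1 = 5.1962 ≠ 3.0000 ✗
  (6.5, 1.5, 345°): beam 1 = 0.5774 ≠ 3.0000 ✗
  (1.5, 5.5, 210°): beam 1 = 0.5176 ≠ 3.0000 ✗
  (3.5, 4.5, 255°): beam 1 = 2.8868 ≠ 3.0000 ✗
  …
  (5.5, 4.5, 285°): r_1=3.0000, r_2=3.6235, r_3=1.7321 — all match ✓
No second candidate reproduces the full scan.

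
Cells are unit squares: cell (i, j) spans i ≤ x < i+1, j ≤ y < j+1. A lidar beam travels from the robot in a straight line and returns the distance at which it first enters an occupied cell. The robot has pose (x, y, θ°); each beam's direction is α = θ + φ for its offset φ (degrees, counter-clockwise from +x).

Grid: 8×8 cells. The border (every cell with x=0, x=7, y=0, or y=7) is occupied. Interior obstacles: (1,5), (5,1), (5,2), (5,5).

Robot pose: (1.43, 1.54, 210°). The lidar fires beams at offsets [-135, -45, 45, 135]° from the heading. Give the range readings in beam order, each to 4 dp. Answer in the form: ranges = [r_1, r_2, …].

ranges = [5.6526, 0.4452, 0.5590, 2.0864]

beam 1: φ=-135°, α=75°
  dir = (cos 75°, sin 75°) = (0.2588, 0.9659); from cell (1,1)
  next x-line at t=2.2023, next y-line at t=0.4762; Δt_x=3.8637, Δt_y=1.0353
    y: enter (1,2) at t=0.4762
    y: enter (1,3) at t=1.5115
    x: enter (2,3) at t=2.2023
    y: enter (2,4) at t=2.5468
    y: enter (2,5) at t=3.5821
    y: enter (2,6) at t=4.6173
    y: enter (2,7) at t=5.6526 ← occupied
  → r_1 = 5.6526
beam 2: φ=-45°, α=165°
  dir = (cos 165°, sin 165°) = (-0.9659, 0.2588); from cell (1,1)
  next x-line at t=0.4452, next y-line at t=1.7773; Δt_x=1.0353, Δt_y=3.8637
    x: enter (0,1) at t=0.4452 ← occupied
  → r_2 = 0.4452
beam 3: φ=45°, α=255°
  dir = (cos 255°, sin 255°) = (-0.2588, -0.9659); from cell (1,1)
  next x-line at t=1.6614, next y-line at t=0.5590; Δt_x=3.8637, Δt_y=1.0353
    y: enter (1,0) at t=0.5590 ← occupied
  → r_3 = 0.5590
beam 4: φ=135°, α=345°
  dir = (cos 345°, sin 345°) = (0.9659, -0.2588); from cell (1,1)
  next x-line at t=0.5901, next y-line at t=2.0864; Δt_x=1.0353, Δt_y=3.8637
    x: enter (2,1) at t=0.5901
    x: enter (3,1) at t=1.6254
    y: enter (3,0) at t=2.0864 ← occupied
  → r_4 = 2.0864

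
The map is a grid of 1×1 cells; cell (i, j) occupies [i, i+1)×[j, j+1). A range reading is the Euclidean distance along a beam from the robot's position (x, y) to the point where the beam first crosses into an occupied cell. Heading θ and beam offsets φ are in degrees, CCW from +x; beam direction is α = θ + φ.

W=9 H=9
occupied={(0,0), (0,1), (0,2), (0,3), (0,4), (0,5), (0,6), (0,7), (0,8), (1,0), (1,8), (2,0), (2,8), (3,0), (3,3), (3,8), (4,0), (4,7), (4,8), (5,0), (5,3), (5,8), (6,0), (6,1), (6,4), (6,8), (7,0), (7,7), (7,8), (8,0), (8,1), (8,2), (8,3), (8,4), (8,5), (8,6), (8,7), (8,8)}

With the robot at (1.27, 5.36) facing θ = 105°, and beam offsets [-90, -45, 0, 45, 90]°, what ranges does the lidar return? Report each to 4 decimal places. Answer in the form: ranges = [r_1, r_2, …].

ranges = [6.3365, 3.0484, 1.0432, 0.3118, 0.2795]

beam 1: φ=-90°, α=15°
  cosα=0.9659 sinα=0.2588 | (1,5) | tMaxX 0.7558 tMaxY 2.4728 | tΔX 1.0353 tΔY 3.8637
    t=0.7558 [x] (2,5)
    t=1.7910 [x] (3,5)
    t=2.4728 [y] (3,6)
    t=2.8263 [x] (4,6)
    t=3.8616 [x] (5,6)
    t=4.8969 [x] (6,6)
    t=5.9321 [x] (7,6)
    t=6.3365 [y] (7,7) — stop
  → r_1 = 6.3365
beam 2: φ=-45°, α=60°
  cosα=0.5000 sinα=0.8660 | (1,5) | tMaxX 1.4600 tMaxY 0.7390 | tΔX 2.0000 tΔY 1.1547
    t=0.7390 [y] (1,6)
    t=1.4600 [x] (2,6)
    t=1.8937 [y] (2,7)
    t=3.0484 [y] (2,8) — stop
  → r_2 = 3.0484
beam 3: φ=0°, α=105°
  cosα=-0.2588 sinα=0.9659 | (1,5) | tMaxX 1.0432 tMaxY 0.6626 | tΔX 3.8637 tΔY 1.0353
    t=0.6626 [y] (1,6)
    t=1.0432 [x] (0,6) — stop
  → r_3 = 1.0432
beam 4: φ=45°, α=150°
  cosα=-0.8660 sinα=0.5000 | (1,5) | tMaxX 0.3118 tMaxY 1.2800 | tΔX 1.1547 tΔY 2.0000
    t=0.3118 [x] (0,5) — stop
  → r_4 = 0.3118
beam 5: φ=90°, α=195°
  cosα=-0.9659 sinα=-0.2588 | (1,5) | tMaxX 0.2795 tMaxY 1.3909 | tΔX 1.0353 tΔY 3.8637
    t=0.2795 [x] (0,5) — stop
  → r_5 = 0.2795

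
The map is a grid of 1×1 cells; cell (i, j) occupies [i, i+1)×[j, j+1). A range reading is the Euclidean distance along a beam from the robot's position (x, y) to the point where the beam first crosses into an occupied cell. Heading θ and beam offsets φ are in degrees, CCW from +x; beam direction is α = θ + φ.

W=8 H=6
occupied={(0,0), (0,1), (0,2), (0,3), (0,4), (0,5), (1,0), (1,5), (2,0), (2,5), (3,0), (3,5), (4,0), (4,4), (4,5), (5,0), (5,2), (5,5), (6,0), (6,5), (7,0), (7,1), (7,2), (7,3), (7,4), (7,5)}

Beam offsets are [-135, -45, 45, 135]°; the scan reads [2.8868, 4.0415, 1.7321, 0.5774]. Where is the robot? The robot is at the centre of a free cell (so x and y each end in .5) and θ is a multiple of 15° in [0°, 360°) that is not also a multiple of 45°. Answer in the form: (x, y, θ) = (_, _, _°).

Enumerate (i+0.5, j+0.5, θ) over the 22 free cells and 16 admissible headings. For each, cast all 4 beams and compare to the given ranges.
  (5.5, 1.5, 30°): beam 1 = 0.5176 ≠ 2.8868 ✗
  (1.5, 1.5, 165°): beam 1 = 6.3509 ≠ 2.8868 ✗
  (4.5, 2.5, 285°): beam 1 = 4.0415 ≠ 2.8868 ✗
  …
  (4.5, 2.5, 195°): r_1=2.8868, r_2=4.0415, r_3=1.7321, r_4=0.5774 — all match ✓
No second candidate reproduces the full scan.

(x, y, θ) = (4.5, 2.5, 195°)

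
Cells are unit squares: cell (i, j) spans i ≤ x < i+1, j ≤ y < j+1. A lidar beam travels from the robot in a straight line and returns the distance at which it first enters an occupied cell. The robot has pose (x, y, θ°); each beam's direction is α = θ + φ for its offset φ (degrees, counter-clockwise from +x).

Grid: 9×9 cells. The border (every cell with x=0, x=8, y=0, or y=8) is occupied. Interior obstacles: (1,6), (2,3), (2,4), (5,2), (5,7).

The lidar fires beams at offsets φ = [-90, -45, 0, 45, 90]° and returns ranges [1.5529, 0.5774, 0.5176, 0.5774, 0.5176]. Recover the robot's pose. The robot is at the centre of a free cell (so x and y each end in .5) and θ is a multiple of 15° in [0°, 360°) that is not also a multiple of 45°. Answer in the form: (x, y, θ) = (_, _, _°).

The pose lattice has 44·16 = 704 candidates. Test each by forward raycasting.
  (5.5, 5.5, 165°): beam 2 = 2.8868 ≠ 0.5774 ✗
  (1.5, 4.5, 345°): beam 1 = 1.9319 ≠ 1.5529 ✗
  (6.5, 1.5, 285°): beam 1 = 1.9319 ≠ 1.5529 ✗
  …
  (6.5, 7.5, 105°): r_1=1.5529, r_2=0.5774, r_3=0.5176, r_4=0.5774, r_5=0.5176 — all match ✓
No second candidate reproduces the full scan.

(x, y, θ) = (6.5, 7.5, 105°)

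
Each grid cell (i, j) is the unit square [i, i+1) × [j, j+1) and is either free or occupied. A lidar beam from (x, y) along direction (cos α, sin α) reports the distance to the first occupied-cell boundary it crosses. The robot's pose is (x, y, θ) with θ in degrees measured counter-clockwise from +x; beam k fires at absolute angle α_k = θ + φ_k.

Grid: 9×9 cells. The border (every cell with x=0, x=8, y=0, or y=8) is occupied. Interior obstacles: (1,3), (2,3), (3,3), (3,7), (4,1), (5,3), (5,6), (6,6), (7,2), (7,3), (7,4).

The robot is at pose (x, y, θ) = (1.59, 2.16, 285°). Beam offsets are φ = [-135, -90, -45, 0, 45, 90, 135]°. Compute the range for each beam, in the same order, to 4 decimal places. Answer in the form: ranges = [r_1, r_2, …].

ranges = [0.6813, 0.6108, 1.1800, 1.2009, 2.3200, 3.5303, 0.9699]

beam 1: φ=-135°, α=150°
  direction (-0.8660, 0.5000); cell (1,2); t to first gridline: x 0.6813, y 1.6800 (then +1.1547 / +2.0000)
    (0,2) via x @ 0.6813  # hit
  → r_1 = 0.6813
beam 2: φ=-90°, α=195°
  direction (-0.9659, -0.2588); cell (1,2); t to first gridline: x 0.6108, y 0.6182 (then +1.0353 / +3.8637)
    (0,2) via x @ 0.6108  # hit
  → r_2 = 0.6108
beam 3: φ=-45°, α=240°
  direction (-0.5000, -0.8660); cell (1,2); t to first gridline: x 1.1800, y 0.1848 (then +2.0000 / +1.1547)
    (1,1) via y @ 0.1848
    (0,1) via x @ 1.1800  # hit
  → r_3 = 1.1800
beam 4: φ=0°, α=285°
  direction (0.2588, -0.9659); cell (1,2); t to first gridline: x 1.5841, y 0.1656 (then +3.8637 / +1.0353)
    (1,1) via y @ 0.1656
    (1,0) via y @ 1.2009  # hit
  → r_4 = 1.2009
beam 5: φ=45°, α=330°
  direction (0.8660, -0.5000); cell (1,2); t to first gridline: x 0.4734, y 0.3200 (then +1.1547 / +2.0000)
    (1,1) via y @ 0.3200
    (2,1) via x @ 0.4734
    (3,1) via x @ 1.6281
    (3,0) via y @ 2.3200  # hit
  → r_5 = 2.3200
beam 6: φ=90°, α=15°
  direction (0.9659, 0.2588); cell (1,2); t to first gridline: x 0.4245, y 3.2455 (then +1.0353 / +3.8637)
    (2,2) via x @ 0.4245
    (3,2) via x @ 1.4597
    (4,2) via x @ 2.4950
    (4,3) via y @ 3.2455
    (5,3) via x @ 3.5303  # hit
  → r_6 = 3.5303
beam 7: φ=135°, α=60°
  direction (0.5000, 0.8660); cell (1,2); t to first gridline: x 0.8200, y 0.9699 (then +2.0000 / +1.1547)
    (2,2) via x @ 0.8200
    (2,3) via y @ 0.9699  # hit
  → r_7 = 0.9699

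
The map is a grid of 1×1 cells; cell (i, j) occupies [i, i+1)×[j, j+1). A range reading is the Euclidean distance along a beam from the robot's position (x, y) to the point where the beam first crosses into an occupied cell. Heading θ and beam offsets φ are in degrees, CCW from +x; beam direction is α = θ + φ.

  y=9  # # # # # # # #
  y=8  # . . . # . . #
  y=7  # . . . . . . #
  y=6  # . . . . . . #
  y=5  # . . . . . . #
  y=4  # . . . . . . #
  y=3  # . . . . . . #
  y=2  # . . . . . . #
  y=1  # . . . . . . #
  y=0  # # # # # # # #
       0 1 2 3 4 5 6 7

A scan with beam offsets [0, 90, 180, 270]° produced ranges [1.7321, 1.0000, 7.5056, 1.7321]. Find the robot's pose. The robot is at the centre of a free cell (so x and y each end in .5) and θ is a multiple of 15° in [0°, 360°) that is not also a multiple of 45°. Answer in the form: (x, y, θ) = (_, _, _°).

(x, y, θ) = (5.5, 7.5, 60°)

The pose lattice has 47·16 = 752 candidates. Test each by forward raycasting.
  (3.5, 1.5, 105°): beam 1 = 7.7646 ≠ 1.7321 ✗
  (3.5, 5.5, 75°): beam 1 = 2.5882 ≠ 1.7321 ✗
  (4.5, 3.5, 285°): beam 1 = 2.5882 ≠ 1.7321 ✗
  (4.5, 4.5, 30°): beam 1 = 2.8868 ≠ 1.7321 ✗
  (4.5, 1.5, 105°): beam 1 = 7.7646 ≠ 1.7321 ✗
  …
  (5.5, 7.5, 60°): r_1=1.7321, r_2=1.0000, r_3=7.5056, r_4=1.7321 — all match ✓
Unique over the lattice → pose = (5.5, 7.5, 60°).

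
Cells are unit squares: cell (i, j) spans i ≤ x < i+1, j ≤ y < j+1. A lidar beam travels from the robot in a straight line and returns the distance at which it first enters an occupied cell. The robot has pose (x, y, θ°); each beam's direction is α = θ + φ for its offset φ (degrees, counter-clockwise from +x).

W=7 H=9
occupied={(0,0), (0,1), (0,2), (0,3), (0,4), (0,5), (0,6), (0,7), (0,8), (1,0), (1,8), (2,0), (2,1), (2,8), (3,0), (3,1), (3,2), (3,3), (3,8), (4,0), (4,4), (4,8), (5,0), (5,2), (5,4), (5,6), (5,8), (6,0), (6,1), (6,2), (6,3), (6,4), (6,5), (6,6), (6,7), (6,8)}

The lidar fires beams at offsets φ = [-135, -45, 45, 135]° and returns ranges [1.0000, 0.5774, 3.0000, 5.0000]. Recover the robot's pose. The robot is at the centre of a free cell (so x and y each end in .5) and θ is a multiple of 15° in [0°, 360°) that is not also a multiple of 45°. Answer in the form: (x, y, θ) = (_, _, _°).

(x, y, θ) = (1.5, 5.5, 255°)

Candidates: 27 free-cell centres × 16 headings = 432 poses. Raycast each; keep the one whose scan matches to 4 dp.
  (2.5, 5.5, 255°): beam 1 = 2.8868 ≠ 1.0000 ✗
  (1.5, 4.5, 165°): beam 1 = 4.0415 ≠ 1.0000 ✗
  (1.5, 7.5, 255°): beam 1 = 0.5774 ≠ 1.0000 ✗
  (2.5, 5.5, 210°): beam 1 = 2.5882 ≠ 1.0000 ✗
  (4.5, 6.5, 60°): beam 1 = 1.5529 ≠ 1.0000 ✗
  …
  (1.5, 5.5, 255°): r_1=1.0000, r_2=0.5774, r_3=3.0000, r_4=5.0000 — all match ✓
Unique over the lattice → pose = (1.5, 5.5, 255°).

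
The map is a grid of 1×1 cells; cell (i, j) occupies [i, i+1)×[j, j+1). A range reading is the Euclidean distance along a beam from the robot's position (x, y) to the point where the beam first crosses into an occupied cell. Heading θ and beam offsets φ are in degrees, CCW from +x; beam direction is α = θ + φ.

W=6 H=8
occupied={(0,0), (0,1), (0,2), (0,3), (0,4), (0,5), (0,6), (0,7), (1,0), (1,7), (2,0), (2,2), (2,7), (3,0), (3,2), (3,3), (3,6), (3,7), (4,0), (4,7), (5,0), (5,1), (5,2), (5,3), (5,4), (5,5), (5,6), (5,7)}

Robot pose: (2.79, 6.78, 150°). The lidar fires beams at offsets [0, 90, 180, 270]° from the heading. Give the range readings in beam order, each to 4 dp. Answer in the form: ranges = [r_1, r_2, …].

ranges = [0.4400, 3.5800, 0.2425, 0.2540]

beam 1: φ=0°, α=150°
  cosα=-0.8660 sinα=0.5000 | (2,6) | tMaxX 0.9122 tMaxY 0.4400 | tΔX 1.1547 tΔY 2.0000
    t=0.4400 [y] (2,7) — stop
  → r_1 = 0.4400
beam 2: φ=90°, α=240°
  cosα=-0.5000 sinα=-0.8660 | (2,6) | tMaxX 1.5800 tMaxY 0.9007 | tΔX 2.0000 tΔY 1.1547
    t=0.9007 [y] (2,5)
    t=1.5800 [x] (1,5)
    t=2.0554 [y] (1,4)
    t=3.2101 [y] (1,3)
    t=3.5800 [x] (0,3) — stop
  → r_2 = 3.5800
beam 3: φ=180°, α=330°
  cosα=0.8660 sinα=-0.5000 | (2,6) | tMaxX 0.2425 tMaxY 1.5600 | tΔX 1.1547 tΔY 2.0000
    t=0.2425 [x] (3,6) — stop
  → r_3 = 0.2425
beam 4: φ=270°, α=60°
  cosα=0.5000 sinα=0.8660 | (2,6) | tMaxX 0.4200 tMaxY 0.2540 | tΔX 2.0000 tΔY 1.1547
    t=0.2540 [y] (2,7) — stop
  → r_4 = 0.2540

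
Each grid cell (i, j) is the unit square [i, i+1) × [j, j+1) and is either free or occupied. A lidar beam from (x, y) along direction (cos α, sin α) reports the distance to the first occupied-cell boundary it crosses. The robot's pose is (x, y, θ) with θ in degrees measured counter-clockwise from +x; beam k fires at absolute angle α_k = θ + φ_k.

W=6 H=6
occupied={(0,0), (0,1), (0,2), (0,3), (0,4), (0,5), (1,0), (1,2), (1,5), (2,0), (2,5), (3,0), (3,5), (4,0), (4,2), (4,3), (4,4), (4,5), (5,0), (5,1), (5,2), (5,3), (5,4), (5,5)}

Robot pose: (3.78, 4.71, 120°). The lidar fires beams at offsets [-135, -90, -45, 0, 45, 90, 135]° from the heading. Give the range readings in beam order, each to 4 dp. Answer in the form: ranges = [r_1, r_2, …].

beam 1: φ=-135°, α=345°
  cosα=0.9659 sinα=-0.2588 | (3,4) | tMaxX 0.2278 tMaxY 2.7432 | tΔX 1.0353 tΔY 3.8637
    t=0.2278 [x] (4,4) — stop
  → r_1 = 0.2278
beam 2: φ=-90°, α=30°
  cosα=0.8660 sinα=0.5000 | (3,4) | tMaxX 0.2540 tMaxY 0.5800 | tΔX 1.1547 tΔY 2.0000
    t=0.2540 [x] (4,4) — stop
  → r_2 = 0.2540
beam 3: φ=-45°, α=75°
  cosα=0.2588 sinα=0.9659 | (3,4) | tMaxX 0.8500 tMaxY 0.3002 | tΔX 3.8637 tΔY 1.0353
    t=0.3002 [y] (3,5) — stop
  → r_3 = 0.3002
beam 4: φ=0°, α=120°
  cosα=-0.5000 sinα=0.8660 | (3,4) | tMaxX 1.5600 tMaxY 0.3349 | tΔX 2.0000 tΔY 1.1547
    t=0.3349 [y] (3,5) — stop
  → r_4 = 0.3349
beam 5: φ=45°, α=165°
  cosα=-0.9659 sinα=0.2588 | (3,4) | tMaxX 0.8075 tMaxY 1.1205 | tΔX 1.0353 tΔY 3.8637
    t=0.8075 [x] (2,4)
    t=1.1205 [y] (2,5) — stop
  → r_5 = 1.1205
beam 6: φ=90°, α=210°
  cosα=-0.8660 sinα=-0.5000 | (3,4) | tMaxX 0.9007 tMaxY 1.4200 | tΔX 1.1547 tΔY 2.0000
    t=0.9007 [x] (2,4)
    t=1.4200 [y] (2,3)
    t=2.0554 [x] (1,3)
    t=3.2101 [x] (0,3) — stop
  → r_6 = 3.2101
beam 7: φ=135°, α=255°
  cosα=-0.2588 sinα=-0.9659 | (3,4) | tMaxX 3.0137 tMaxY 0.7350 | tΔX 3.8637 tΔY 1.0353
    t=0.7350 [y] (3,3)
    t=1.7703 [y] (3,2)
    t=2.8056 [y] (3,1)
    t=3.0137 [x] (2,1)
    t=3.8409 [y] (2,0) — stop
  → r_7 = 3.8409

ranges = [0.2278, 0.2540, 0.3002, 0.3349, 1.1205, 3.2101, 3.8409]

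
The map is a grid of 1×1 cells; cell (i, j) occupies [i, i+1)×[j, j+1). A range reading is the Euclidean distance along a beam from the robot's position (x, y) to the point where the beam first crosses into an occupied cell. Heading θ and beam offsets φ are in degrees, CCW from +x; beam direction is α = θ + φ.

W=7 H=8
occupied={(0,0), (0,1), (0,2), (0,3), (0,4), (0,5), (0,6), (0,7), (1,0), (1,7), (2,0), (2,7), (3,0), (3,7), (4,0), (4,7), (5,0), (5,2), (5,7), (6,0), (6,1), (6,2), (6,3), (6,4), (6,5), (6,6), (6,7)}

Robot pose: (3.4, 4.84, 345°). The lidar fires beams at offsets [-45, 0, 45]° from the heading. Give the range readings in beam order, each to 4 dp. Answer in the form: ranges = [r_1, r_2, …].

ranges = [3.2000, 2.6917, 3.0022]

beam 1: φ=-45°, α=300°
  d=(0.5000,-0.8660)  start (3,4)  tX=1.2000 tY=0.9699  stride 1/|dx|=2.0000 1/|dy|=1.1547
    cross y-line → (3,3), t=0.9699
    cross x-line → (4,3), t=1.2000
    cross y-line → (4,2), t=2.1246
    cross x-line → (5,2), t=3.2000 (wall)
  → r_1 = 3.2000
beam 2: φ=0°, α=345°
  d=(0.9659,-0.2588)  start (3,4)  tX=0.6212 tY=3.2455  stride 1/|dx|=1.0353 1/|dy|=3.8637
    cross x-line → (4,4), t=0.6212
    cross x-line → (5,4), t=1.6564
    cross x-line → (6,4), t=2.6917 (wall)
  → r_2 = 2.6917
beam 3: φ=45°, α=30°
  d=(0.8660,0.5000)  start (3,4)  tX=0.6928 tY=0.3200  stride 1/|dx|=1.1547 1/|dy|=2.0000
    cross y-line → (3,5), t=0.3200
    cross x-line → (4,5), t=0.6928
    cross x-line → (5,5), t=1.8475
    cross y-line → (5,6), t=2.3200
    cross x-line → (6,6), t=3.0022 (wall)
  → r_3 = 3.0022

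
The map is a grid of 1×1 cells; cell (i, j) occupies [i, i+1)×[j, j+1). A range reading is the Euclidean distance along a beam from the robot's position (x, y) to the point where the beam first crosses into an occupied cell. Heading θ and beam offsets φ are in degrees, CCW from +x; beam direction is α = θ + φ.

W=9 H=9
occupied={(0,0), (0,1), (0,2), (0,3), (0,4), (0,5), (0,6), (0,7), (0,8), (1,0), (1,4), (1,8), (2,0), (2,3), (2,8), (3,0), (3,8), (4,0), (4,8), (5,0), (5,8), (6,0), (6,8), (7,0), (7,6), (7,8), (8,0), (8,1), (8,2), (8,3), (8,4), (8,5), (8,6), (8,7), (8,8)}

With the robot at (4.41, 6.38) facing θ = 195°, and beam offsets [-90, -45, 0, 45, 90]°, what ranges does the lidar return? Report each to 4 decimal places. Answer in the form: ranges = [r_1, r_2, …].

beam 1: φ=-90°, α=105°
  cosα=-0.2588 sinα=0.9659 | (4,6) | tMaxX 1.5841 tMaxY 0.6419 | tΔX 3.8637 tΔY 1.0353
    t=0.6419 [y] (4,7)
    t=1.5841 [x] (3,7)
    t=1.6771 [y] (3,8) — stop
  → r_1 = 1.6771
beam 2: φ=-45°, α=150°
  cosα=-0.8660 sinα=0.5000 | (4,6) | tMaxX 0.4734 tMaxY 1.2400 | tΔX 1.1547 tΔY 2.0000
    t=0.4734 [x] (3,6)
    t=1.2400 [y] (3,7)
    t=1.6281 [x] (2,7)
    t=2.7828 [x] (1,7)
    t=3.2400 [y] (1,8) — stop
  → r_2 = 3.2400
beam 3: φ=0°, α=195°
  cosα=-0.9659 sinα=-0.2588 | (4,6) | tMaxX 0.4245 tMaxY 1.4682 | tΔX 1.0353 tΔY 3.8637
    t=0.4245 [x] (3,6)
    t=1.4597 [x] (2,6)
    t=1.4682 [y] (2,5)
    t=2.4950 [x] (1,5)
    t=3.5303 [x] (0,5) — stop
  → r_3 = 3.5303
beam 4: φ=45°, α=240°
  cosα=-0.5000 sinα=-0.8660 | (4,6) | tMaxX 0.8200 tMaxY 0.4388 | tΔX 2.0000 tΔY 1.1547
    t=0.4388 [y] (4,5)
    t=0.8200 [x] (3,5)
    t=1.5935 [y] (3,4)
    t=2.7482 [y] (3,3)
    t=2.8200 [x] (2,3) — stop
  → r_4 = 2.8200
beam 5: φ=90°, α=285°
  cosα=0.2588 sinα=-0.9659 | (4,6) | tMaxX 2.2796 tMaxY 0.3934 | tΔX 3.8637 tΔY 1.0353
    t=0.3934 [y] (4,5)
    t=1.4287 [y] (4,4)
    t=2.2796 [x] (5,4)
    t=2.4640 [y] (5,3)
    t=3.4992 [y] (5,2)
    t=4.5345 [y] (5,1)
    t=5.5698 [y] (5,0) — stop
  → r_5 = 5.5698

ranges = [1.6771, 3.2400, 3.5303, 2.8200, 5.5698]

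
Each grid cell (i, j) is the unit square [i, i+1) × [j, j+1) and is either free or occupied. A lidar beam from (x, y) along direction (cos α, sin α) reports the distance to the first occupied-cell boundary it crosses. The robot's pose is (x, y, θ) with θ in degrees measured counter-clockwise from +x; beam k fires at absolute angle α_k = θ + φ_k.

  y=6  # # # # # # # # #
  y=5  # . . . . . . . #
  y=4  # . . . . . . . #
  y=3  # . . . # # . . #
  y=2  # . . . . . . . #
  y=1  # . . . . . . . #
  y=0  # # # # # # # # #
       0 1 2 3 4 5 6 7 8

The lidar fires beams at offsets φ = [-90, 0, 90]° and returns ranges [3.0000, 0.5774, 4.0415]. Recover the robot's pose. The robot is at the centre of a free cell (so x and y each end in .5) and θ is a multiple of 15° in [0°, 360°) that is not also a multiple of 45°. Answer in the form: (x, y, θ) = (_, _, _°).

Enumerate (i+0.5, j+0.5, θ) over the 33 free cells and 16 admissible headings. For each, cast all 3 beams and compare to the given ranges.
  (7.5, 3.5, 165°): beam 1 = 1.9319 ≠ 3.0000 ✗
  (1.5, 2.5, 345°): beam 1 = 1.5529 ≠ 3.0000 ✗
  (2.5, 1.5, 150°): beam 1 = 5.1962 ≠ 3.0000 ✗
  (2.5, 3.5, 330°): beam 1 = 2.8868 ≠ 3.0000 ✗
  …
  (4.5, 2.5, 60°): r_1=3.0000, r_2=0.5774, r_3=4.0415 — all match ✓
No second candidate reproduces the full scan.

(x, y, θ) = (4.5, 2.5, 60°)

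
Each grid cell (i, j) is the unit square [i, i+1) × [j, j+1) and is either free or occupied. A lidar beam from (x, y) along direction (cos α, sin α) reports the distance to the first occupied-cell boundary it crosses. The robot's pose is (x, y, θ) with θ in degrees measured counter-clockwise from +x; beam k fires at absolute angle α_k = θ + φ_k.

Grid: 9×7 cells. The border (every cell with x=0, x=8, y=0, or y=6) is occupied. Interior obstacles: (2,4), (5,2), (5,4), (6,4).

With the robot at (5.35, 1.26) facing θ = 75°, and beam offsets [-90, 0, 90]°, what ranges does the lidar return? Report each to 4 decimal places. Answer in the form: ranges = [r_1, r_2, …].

ranges = [1.0046, 0.7661, 4.5035]

beam 1: φ=-90°, α=345°
  d=(0.9659,-0.2588)  start (5,1)  tX=0.6729 tY=1.0046  stride 1/|dx|=1.0353 1/|dy|=3.8637
    cross x-line → (6,1), t=0.6729
    cross y-line → (6,0), t=1.0046 (wall)
  → r_1 = 1.0046
beam 2: φ=0°, α=75°
  d=(0.2588,0.9659)  start (5,1)  tX=2.5114 tY=0.7661  stride 1/|dx|=3.8637 1/|dy|=1.0353
    cross y-line → (5,2), t=0.7661 (wall)
  → r_2 = 0.7661
beam 3: φ=90°, α=165°
  d=(-0.9659,0.2588)  start (5,1)  tX=0.3623 tY=2.8591  stride 1/|dx|=1.0353 1/|dy|=3.8637
    cross x-line → (4,1), t=0.3623
    cross x-line → (3,1), t=1.3976
    cross x-line → (2,1), t=2.4329
    cross y-line → (2,2), t=2.8591
    cross x-line → (1,2), t=3.4682
    cross x-line → (0,2), t=4.5035 (wall)
  → r_3 = 4.5035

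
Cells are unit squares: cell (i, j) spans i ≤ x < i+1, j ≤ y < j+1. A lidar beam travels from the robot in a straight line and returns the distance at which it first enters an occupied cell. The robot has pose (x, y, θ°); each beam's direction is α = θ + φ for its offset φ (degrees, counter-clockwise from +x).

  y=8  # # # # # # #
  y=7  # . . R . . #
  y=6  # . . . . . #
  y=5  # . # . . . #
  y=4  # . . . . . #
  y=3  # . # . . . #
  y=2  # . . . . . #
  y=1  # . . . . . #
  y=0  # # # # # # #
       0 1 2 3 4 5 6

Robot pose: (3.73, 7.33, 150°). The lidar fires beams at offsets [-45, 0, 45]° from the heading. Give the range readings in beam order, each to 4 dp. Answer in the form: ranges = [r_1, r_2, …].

beam 1: φ=-45°, α=105°
  cosα=-0.2588 sinα=0.9659 | (3,7) | tMaxX 2.8205 tMaxY 0.6936 | tΔX 3.8637 tΔY 1.0353
    t=0.6936 [y] (3,8) — stop
  → r_1 = 0.6936
beam 2: φ=0°, α=150°
  cosα=-0.8660 sinα=0.5000 | (3,7) | tMaxX 0.8429 tMaxY 1.3400 | tΔX 1.1547 tΔY 2.0000
    t=0.8429 [x] (2,7)
    t=1.3400 [y] (2,8) — stop
  → r_2 = 1.3400
beam 3: φ=45°, α=195°
  cosα=-0.9659 sinα=-0.2588 | (3,7) | tMaxX 0.7558 tMaxY 1.2750 | tΔX 1.0353 tΔY 3.8637
    t=0.7558 [x] (2,7)
    t=1.2750 [y] (2,6)
    t=1.7910 [x] (1,6)
    t=2.8263 [x] (0,6) — stop
  → r_3 = 2.8263

ranges = [0.6936, 1.3400, 2.8263]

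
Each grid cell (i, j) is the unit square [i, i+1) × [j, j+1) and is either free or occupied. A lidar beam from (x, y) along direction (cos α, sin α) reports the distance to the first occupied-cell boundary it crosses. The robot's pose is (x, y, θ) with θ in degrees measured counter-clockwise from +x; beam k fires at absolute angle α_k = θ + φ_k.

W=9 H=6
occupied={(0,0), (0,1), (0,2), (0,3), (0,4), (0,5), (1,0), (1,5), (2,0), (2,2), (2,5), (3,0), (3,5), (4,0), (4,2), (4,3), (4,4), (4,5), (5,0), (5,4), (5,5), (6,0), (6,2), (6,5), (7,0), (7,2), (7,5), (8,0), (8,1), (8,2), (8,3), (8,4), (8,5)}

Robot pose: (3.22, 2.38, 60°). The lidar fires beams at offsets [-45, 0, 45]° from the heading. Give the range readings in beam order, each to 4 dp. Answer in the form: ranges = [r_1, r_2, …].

beam 1: φ=-45°, α=15°
  d=(0.9659,0.2588)  start (3,2)  tX=0.8075 tY=2.3955  stride 1/|dx|=1.0353 1/|dy|=3.8637
    cross x-line → (4,2), t=0.8075 (wall)
  → r_1 = 0.8075
beam 2: φ=0°, α=60°
  d=(0.5000,0.8660)  start (3,2)  tX=1.5600 tY=0.7159  stride 1/|dx|=2.0000 1/|dy|=1.1547
    cross y-line → (3,3), t=0.7159
    cross x-line → (4,3), t=1.5600 (wall)
  → r_2 = 1.5600
beam 3: φ=45°, α=105°
  d=(-0.2588,0.9659)  start (3,2)  tX=0.8500 tY=0.6419  stride 1/|dx|=3.8637 1/|dy|=1.0353
    cross y-line → (3,3), t=0.6419
    cross x-line → (2,3), t=0.8500
    cross y-line → (2,4), t=1.6771
    cross y-line → (2,5), t=2.7124 (wall)
  → r_3 = 2.7124

ranges = [0.8075, 1.5600, 2.7124]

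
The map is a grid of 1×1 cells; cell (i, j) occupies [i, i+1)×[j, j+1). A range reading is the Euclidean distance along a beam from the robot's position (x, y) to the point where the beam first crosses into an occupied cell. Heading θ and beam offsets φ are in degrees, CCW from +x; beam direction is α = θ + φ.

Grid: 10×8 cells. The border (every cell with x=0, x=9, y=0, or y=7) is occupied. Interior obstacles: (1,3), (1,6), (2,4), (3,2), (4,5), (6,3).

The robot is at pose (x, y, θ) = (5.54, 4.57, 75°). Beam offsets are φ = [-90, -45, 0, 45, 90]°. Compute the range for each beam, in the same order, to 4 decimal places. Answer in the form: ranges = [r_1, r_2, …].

ranges = [3.5821, 3.9953, 2.5157, 1.0800, 4.7002]

beam 1: φ=-90°, α=345°
  d=(0.9659,-0.2588)  start (5,4)  tX=0.4762 tY=2.2023  stride 1/|dx|=1.0353 1/|dy|=3.8637
    cross x-line → (6,4), t=0.4762
    cross x-line → (7,4), t=1.5115
    cross y-line → (7,3), t=2.2023
    cross x-line → (8,3), t=2.5468
    cross x-line → (9,3), t=3.5821 (wall)
  → r_1 = 3.5821
beam 2: φ=-45°, α=30°
  d=(0.8660,0.5000)  start (5,4)  tX=0.5312 tY=0.8600  stride 1/|dx|=1.1547 1/|dy|=2.0000
    cross x-line → (6,4), t=0.5312
    cross y-line → (6,5), t=0.8600
    cross x-line → (7,5), t=1.6859
    cross x-line → (8,5), t=2.8406
    cross y-line → (8,6), t=2.8600
    cross x-line → (9,6), t=3.9953 (wall)
  → r_2 = 3.9953
beam 3: φ=0°, α=75°
  d=(0.2588,0.9659)  start (5,4)  tX=1.7773 tY=0.4452  stride 1/|dx|=3.8637 1/|dy|=1.0353
    cross y-line → (5,5), t=0.4452
    cross y-line → (5,6), t=1.4804
    cross x-line → (6,6), t=1.7773
    cross y-line → (6,7), t=2.5157 (wall)
  → r_3 = 2.5157
beam 4: φ=45°, α=120°
  d=(-0.5000,0.8660)  start (5,4)  tX=1.0800 tY=0.4965  stride 1/|dx|=2.0000 1/|dy|=1.1547
    cross y-line → (5,5), t=0.4965
    cross x-line → (4,5), t=1.0800 (wall)
  → r_4 = 1.0800
beam 5: φ=90°, α=165°
  d=(-0.9659,0.2588)  start (5,4)  tX=0.5590 tY=1.6614  stride 1/|dx|=1.0353 1/|dy|=3.8637
    cross x-line → (4,4), t=0.5590
    cross x-line → (3,4), t=1.5943
    cross y-line → (3,5), t=1.6614
    cross x-line → (2,5), t=2.6296
    cross x-line → (1,5), t=3.6649
    cross x-line → (0,5), t=4.7002 (wall)
  → r_5 = 4.7002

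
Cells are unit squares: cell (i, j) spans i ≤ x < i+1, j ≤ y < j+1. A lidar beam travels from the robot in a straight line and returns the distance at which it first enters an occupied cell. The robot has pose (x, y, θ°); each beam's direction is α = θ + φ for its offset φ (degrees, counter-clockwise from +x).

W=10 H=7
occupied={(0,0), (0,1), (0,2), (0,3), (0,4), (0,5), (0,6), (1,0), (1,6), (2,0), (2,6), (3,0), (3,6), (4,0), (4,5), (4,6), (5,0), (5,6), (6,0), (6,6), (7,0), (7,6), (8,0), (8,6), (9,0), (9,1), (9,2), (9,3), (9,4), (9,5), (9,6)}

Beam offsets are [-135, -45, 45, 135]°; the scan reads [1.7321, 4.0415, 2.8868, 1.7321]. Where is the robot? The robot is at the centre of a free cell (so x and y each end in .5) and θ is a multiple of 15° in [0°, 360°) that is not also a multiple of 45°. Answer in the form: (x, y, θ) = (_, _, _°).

Enumerate (i+0.5, j+0.5, θ) over the 39 free cells and 16 admissible headings. For each, cast all 4 beams and compare to the given ranges.
  (7.5, 1.5, 30°): beam 1 = 0.5176 ≠ 1.7321 ✗
  (2.5, 1.5, 15°): beam 1 = 0.5774 ≠ 1.7321 ✗
  (1.5, 5.5, 15°): beam 1 = 1.0000 ≠ 1.7321 ✗
  (6.5, 4.5, 330°): beam 1 = 5.6940 ≠ 1.7321 ✗
  …
  (6.5, 4.5, 285°): r_1=1.7321, r_2=4.0415, r_3=2.8868, r_4=1.7321 — all match ✓
No second candidate reproduces the full scan.

(x, y, θ) = (6.5, 4.5, 285°)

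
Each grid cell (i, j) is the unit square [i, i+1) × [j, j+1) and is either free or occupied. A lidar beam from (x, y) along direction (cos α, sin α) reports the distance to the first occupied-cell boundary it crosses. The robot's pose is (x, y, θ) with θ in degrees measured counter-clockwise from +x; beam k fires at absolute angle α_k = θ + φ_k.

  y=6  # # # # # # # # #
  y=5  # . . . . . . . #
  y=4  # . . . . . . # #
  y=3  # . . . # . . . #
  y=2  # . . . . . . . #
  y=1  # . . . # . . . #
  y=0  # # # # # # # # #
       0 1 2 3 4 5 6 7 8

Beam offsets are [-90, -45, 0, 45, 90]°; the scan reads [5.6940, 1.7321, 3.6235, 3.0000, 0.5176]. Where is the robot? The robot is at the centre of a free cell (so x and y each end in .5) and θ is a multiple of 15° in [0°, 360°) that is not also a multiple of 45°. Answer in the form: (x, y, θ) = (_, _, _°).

The pose lattice has 32·16 = 512 candidates. Test each by forward raycasting.
  (3.5, 2.5, 165°): beam 1 = 3.6235 ≠ 5.6940 ✗
  (2.5, 1.5, 300°): beam 1 = 1.0000 ≠ 5.6940 ✗
  (6.5, 1.5, 195°): beam 1 = 4.6587 ≠ 5.6940 ✗
  (7.5, 2.5, 345°): beam 1 = 1.5529 ≠ 5.6940 ✗
  …
  (6.5, 4.5, 255°): r_1=5.6940, r_2=1.7321, r_3=3.6235, r_4=3.0000, r_5=0.5176 — all match ✓
No second candidate reproduces the full scan.

(x, y, θ) = (6.5, 4.5, 255°)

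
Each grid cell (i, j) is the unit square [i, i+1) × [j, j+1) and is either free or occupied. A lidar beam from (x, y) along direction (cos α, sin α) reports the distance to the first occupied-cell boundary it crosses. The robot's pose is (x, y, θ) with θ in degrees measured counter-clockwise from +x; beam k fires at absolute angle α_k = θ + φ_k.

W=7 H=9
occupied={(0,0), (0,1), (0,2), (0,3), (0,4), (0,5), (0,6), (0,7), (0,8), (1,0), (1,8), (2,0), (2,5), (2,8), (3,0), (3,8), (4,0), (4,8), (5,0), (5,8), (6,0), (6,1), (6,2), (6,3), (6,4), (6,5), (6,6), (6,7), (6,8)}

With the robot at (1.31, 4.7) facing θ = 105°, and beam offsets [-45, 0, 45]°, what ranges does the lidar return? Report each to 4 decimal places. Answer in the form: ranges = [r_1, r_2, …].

ranges = [1.3800, 1.1977, 0.3580]

beam 1: φ=-45°, α=60°
  dir = (cos 60°, sin 60°) = (0.5000, 0.8660); from cell (1,4)
  next x-line at t=1.3800, next y-line at t=0.3464; Δt_x=2.0000, Δt_y=1.1547
    y: enter (1,5) at t=0.3464
    x: enter (2,5) at t=1.3800 ← occupied
  → r_1 = 1.3800
beam 2: φ=0°, α=105°
  dir = (cos 105°, sin 105°) = (-0.2588, 0.9659); from cell (1,4)
  next x-line at t=1.1977, next y-line at t=0.3106; Δt_x=3.8637, Δt_y=1.0353
    y: enter (1,5) at t=0.3106
    x: enter (0,5) at t=1.1977 ← occupied
  → r_2 = 1.1977
beam 3: φ=45°, α=150°
  dir = (cos 150°, sin 150°) = (-0.8660, 0.5000); from cell (1,4)
  next x-line at t=0.3580, next y-line at t=0.6000; Δt_x=1.1547, Δt_y=2.0000
    x: enter (0,4) at t=0.3580 ← occupied
  → r_3 = 0.3580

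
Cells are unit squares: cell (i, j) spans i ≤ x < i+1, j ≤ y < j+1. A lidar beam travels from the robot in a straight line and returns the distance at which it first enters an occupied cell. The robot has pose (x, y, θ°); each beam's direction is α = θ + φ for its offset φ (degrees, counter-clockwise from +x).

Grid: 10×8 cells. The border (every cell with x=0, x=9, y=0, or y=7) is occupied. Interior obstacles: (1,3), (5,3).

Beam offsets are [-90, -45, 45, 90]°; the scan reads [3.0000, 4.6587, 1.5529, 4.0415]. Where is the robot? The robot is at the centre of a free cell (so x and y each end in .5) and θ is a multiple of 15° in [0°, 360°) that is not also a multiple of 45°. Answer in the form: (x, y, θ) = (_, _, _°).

(x, y, θ) = (5.5, 5.5, 240°)

The pose lattice has 46·16 = 736 candidates. Test each by forward raycasting.
  (3.5, 3.5, 165°): beam 1 = 3.6235 ≠ 3.0000 ✗
  (6.5, 3.5, 330°): beam 1 = 2.8868 ≠ 3.0000 ✗
  (4.5, 4.5, 120°): beam 1 = 5.0000 ≠ 3.0000 ✗
  …
  (5.5, 5.5, 240°): r_1=3.0000, r_2=4.6587, r_3=1.5529, r_4=4.0415 — all match ✓
Unique over the lattice → pose = (5.5, 5.5, 240°).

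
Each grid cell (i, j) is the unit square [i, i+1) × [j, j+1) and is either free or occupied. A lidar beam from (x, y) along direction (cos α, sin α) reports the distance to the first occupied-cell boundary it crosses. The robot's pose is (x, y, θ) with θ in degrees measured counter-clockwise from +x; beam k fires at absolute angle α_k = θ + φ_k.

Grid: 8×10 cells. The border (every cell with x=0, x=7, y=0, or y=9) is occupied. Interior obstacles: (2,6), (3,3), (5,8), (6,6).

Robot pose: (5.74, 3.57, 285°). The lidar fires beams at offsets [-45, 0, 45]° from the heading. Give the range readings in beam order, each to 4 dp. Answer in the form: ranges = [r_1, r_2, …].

ranges = [2.9676, 2.6607, 1.4549]

beam 1: φ=-45°, α=240°
  direction (-0.5000, -0.8660); cell (5,3); t to first gridline: x 1.4800, y 0.6582 (then +2.0000 / +1.1547)
    (5,2) via y @ 0.6582
    (4,2) via x @ 1.4800
    (4,1) via y @ 1.8129
    (4,0) via y @ 2.9676  # hit
  → r_1 = 2.9676
beam 2: φ=0°, α=285°
  direction (0.2588, -0.9659); cell (5,3); t to first gridline: x 1.0046, y 0.5901 (then +3.8637 / +1.0353)
    (5,2) via y @ 0.5901
    (6,2) via x @ 1.0046
    (6,1) via y @ 1.6254
    (6,0) via y @ 2.6607  # hit
  → r_2 = 2.6607
beam 3: φ=45°, α=330°
  direction (0.8660, -0.5000); cell (5,3); t to first gridline: x 0.3002, y 1.1400 (then +1.1547 / +2.0000)
    (6,3) via x @ 0.3002
    (6,2) via y @ 1.1400
    (7,2) via x @ 1.4549  # hit
  → r_3 = 1.4549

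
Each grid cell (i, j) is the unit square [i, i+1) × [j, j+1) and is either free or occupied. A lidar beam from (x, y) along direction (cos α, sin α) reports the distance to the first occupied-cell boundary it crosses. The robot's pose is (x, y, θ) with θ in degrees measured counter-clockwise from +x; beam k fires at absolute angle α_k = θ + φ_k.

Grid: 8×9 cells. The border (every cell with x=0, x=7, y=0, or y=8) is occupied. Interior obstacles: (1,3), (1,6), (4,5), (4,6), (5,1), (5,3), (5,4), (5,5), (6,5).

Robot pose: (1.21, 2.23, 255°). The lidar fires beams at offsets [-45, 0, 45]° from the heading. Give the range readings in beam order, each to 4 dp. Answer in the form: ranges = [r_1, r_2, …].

beam 1: φ=-45°, α=210°
  direction (-0.8660, -0.5000); cell (1,2); t to first gridline: x 0.2425, y 0.4600 (then +1.1547 / +2.0000)
    (0,2) via x @ 0.2425  # hit
  → r_1 = 0.2425
beam 2: φ=0°, α=255°
  direction (-0.2588, -0.9659); cell (1,2); t to first gridline: x 0.8114, y 0.2381 (then +3.8637 / +1.0353)
    (1,1) via y @ 0.2381
    (0,1) via x @ 0.8114  # hit
  → r_2 = 0.8114
beam 3: φ=45°, α=300°
  direction (0.5000, -0.8660); cell (1,2); t to first gridline: x 1.5800, y 0.2656 (then +2.0000 / +1.1547)
    (1,1) via y @ 0.2656
    (1,0) via y @ 1.4203  # hit
  → r_3 = 1.4203

ranges = [0.2425, 0.8114, 1.4203]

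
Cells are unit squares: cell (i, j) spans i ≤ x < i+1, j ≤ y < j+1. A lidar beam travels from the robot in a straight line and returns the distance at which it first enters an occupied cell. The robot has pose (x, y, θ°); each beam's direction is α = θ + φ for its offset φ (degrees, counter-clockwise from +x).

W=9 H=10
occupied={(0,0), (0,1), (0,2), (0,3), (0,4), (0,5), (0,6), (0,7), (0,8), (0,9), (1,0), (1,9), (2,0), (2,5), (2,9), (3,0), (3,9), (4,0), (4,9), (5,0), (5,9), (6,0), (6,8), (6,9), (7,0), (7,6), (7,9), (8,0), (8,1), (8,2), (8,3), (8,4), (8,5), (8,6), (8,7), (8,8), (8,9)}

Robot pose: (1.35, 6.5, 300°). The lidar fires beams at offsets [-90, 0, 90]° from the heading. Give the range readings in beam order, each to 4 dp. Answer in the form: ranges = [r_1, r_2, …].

beam 1: φ=-90°, α=210°
  direction (-0.8660, -0.5000); cell (1,6); t to first gridline: x 0.4041, y 1.0000 (then +1.1547 / +2.0000)
    (0,6) via x @ 0.4041  # hit
  → r_1 = 0.4041
beam 2: φ=0°, α=300°
  direction (0.5000, -0.8660); cell (1,6); t to first gridline: x 1.3000, y 0.5774 (then +2.0000 / +1.1547)
    (1,5) via y @ 0.5774
    (2,5) via x @ 1.3000  # hit
  → r_2 = 1.3000
beam 3: φ=90°, α=30°
  direction (0.8660, 0.5000); cell (1,6); t to first gridline: x 0.7506, y 1.0000 (then +1.1547 / +2.0000)
    (2,6) via x @ 0.7506
    (2,7) via y @ 1.0000
    (3,7) via x @ 1.9053
    (3,8) via y @ 3.0000
    (4,8) via x @ 3.0600
    (5,8) via x @ 4.2147
    (5,9) via y @ 5.0000  # hit
  → r_3 = 5.0000

ranges = [0.4041, 1.3000, 5.0000]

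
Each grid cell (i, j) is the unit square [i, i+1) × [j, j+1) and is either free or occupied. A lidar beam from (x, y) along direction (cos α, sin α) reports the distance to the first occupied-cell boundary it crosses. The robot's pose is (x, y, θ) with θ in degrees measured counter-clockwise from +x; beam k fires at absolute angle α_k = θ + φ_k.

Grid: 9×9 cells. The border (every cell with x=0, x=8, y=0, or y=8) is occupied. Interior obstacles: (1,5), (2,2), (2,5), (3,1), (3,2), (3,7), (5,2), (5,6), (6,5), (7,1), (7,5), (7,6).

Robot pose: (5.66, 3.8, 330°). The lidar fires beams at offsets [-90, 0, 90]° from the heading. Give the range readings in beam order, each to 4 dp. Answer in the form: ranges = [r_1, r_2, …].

beam 1: φ=-90°, α=240°
  dir = (cos 240°, sin 240°) = (-0.5000, -0.8660); from cell (5,3)
  next x-line at t=1.3200, next y-line at t=0.9238; Δt_x=2.0000, Δt_y=1.1547
    y: enter (5,2) at t=0.9238 ← occupied
  → r_1 = 0.9238
beam 2: φ=0°, α=330°
  dir = (cos 330°, sin 330°) = (0.8660, -0.5000); from cell (5,3)
  next x-line at t=0.3926, next y-line at t=1.6000; Δt_x=1.1547, Δt_y=2.0000
    x: enter (6,3) at t=0.3926
    x: enter (7,3) at t=1.5473
    y: enter (7,2) at t=1.6000
    x: enter (8,2) at t=2.7020 ← occupied
  → r_2 = 2.7020
beam 3: φ=90°, α=60°
  dir = (cos 60°, sin 60°) = (0.5000, 0.8660); from cell (5,3)
  next x-line at t=0.6800, next y-line at t=0.2309; Δt_x=2.0000, Δt_y=1.1547
    y: enter (5,4) at t=0.2309
    x: enter (6,4) at t=0.6800
    y: enter (6,5) at t=1.3856 ← occupied
  → r_3 = 1.3856

ranges = [0.9238, 2.7020, 1.3856]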